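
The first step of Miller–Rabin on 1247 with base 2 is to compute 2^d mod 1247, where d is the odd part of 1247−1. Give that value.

128

1247 − 1 = 1246 = 2^1 · 623, so d = 623.
2^1 ≡ 2 (mod 1247)
2^2 ≡ 2^2 = 4 ≡ 4 (mod 1247)
2^4 ≡ 4^2 = 16 ≡ 16 (mod 1247)
2^8 ≡ 16^2 = 256 ≡ 256 (mod 1247)
2^16 ≡ 256^2 = 65536 ≡ 692 (mod 1247)
2^32 ≡ 692^2 = 478864 ≡ 16 (mod 1247)
2^64 ≡ 16^2 = 256 ≡ 256 (mod 1247)
2^128 ≡ 256^2 = 65536 ≡ 692 (mod 1247)
2^256 ≡ 692^2 = 478864 ≡ 16 (mod 1247)
2^512 ≡ 16^2 = 256 ≡ 256 (mod 1247)
623 = 512 + 64 + 32 + 8 + 4 + 2 + 1 in binary powers of 2.
So 2^623 ≡ 256 · 256 · 16 · 256 · 16 · 4 · 2 ≡ 128 (mod 1247).
Squaring chain: 128; never reaches −1, so base 2 is a Miller–Rabin witness that 1247 is composite.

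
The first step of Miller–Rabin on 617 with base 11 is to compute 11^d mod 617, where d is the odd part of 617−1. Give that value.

617 − 1 = 616 = 2^3 · 77, so d = 77.
11^1 ≡ 11 (mod 617)
11^2 ≡ 11^2 = 121 ≡ 121 (mod 617)
11^4 ≡ 121^2 = 14641 ≡ 450 (mod 617)
11^8 ≡ 450^2 = 202500 ≡ 124 (mod 617)
11^16 ≡ 124^2 = 15376 ≡ 568 (mod 617)
11^32 ≡ 568^2 = 322624 ≡ 550 (mod 617)
11^64 ≡ 550^2 = 302500 ≡ 170 (mod 617)
77 = 64 + 8 + 4 + 1 in binary powers of 2.
So 11^77 ≡ 170 · 124 · 450 · 11 ≡ 194 (mod 617).
Squaring chain: 194 → 616 → 1; reaches −1, so base 11 does not prove 617 composite.

194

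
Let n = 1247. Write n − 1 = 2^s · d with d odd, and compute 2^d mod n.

128

1247 − 1 = 1246 = 2^1 · 623, so d = 623.
2^1 ≡ 2 (mod 1247)
2^2 ≡ 2^2 = 4 ≡ 4 (mod 1247)
2^4 ≡ 4^2 = 16 ≡ 16 (mod 1247)
2^8 ≡ 16^2 = 256 ≡ 256 (mod 1247)
2^16 ≡ 256^2 = 65536 ≡ 692 (mod 1247)
2^32 ≡ 692^2 = 478864 ≡ 16 (mod 1247)
2^64 ≡ 16^2 = 256 ≡ 256 (mod 1247)
2^128 ≡ 256^2 = 65536 ≡ 692 (mod 1247)
2^256 ≡ 692^2 = 478864 ≡ 16 (mod 1247)
2^512 ≡ 16^2 = 256 ≡ 256 (mod 1247)
623 = 512 + 64 + 32 + 8 + 4 + 2 + 1 in binary powers of 2.
So 2^623 ≡ 256 · 256 · 16 · 256 · 16 · 4 · 2 ≡ 128 (mod 1247).
Squaring chain: 128; never reaches −1, so base 2 is a Miller–Rabin witness that 1247 is composite.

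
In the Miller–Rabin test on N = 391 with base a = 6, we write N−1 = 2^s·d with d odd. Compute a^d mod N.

386

391 − 1 = 390 = 2^1 · 195, so d = 195.
6^1 ≡ 6 (mod 391)
6^2 ≡ 6^2 = 36 ≡ 36 (mod 391)
6^4 ≡ 36^2 = 1296 ≡ 123 (mod 391)
6^8 ≡ 123^2 = 15129 ≡ 271 (mod 391)
6^16 ≡ 271^2 = 73441 ≡ 324 (mod 391)
6^32 ≡ 324^2 = 104976 ≡ 188 (mod 391)
6^64 ≡ 188^2 = 35344 ≡ 154 (mod 391)
6^128 ≡ 154^2 = 23716 ≡ 256 (mod 391)
195 = 128 + 64 + 2 + 1 in binary powers of 2.
So 6^195 ≡ 256 · 154 · 36 · 6 ≡ 386 (mod 391).
Squaring chain: 386; never reaches −1, so base 6 is a Miller–Rabin witness that 391 is composite.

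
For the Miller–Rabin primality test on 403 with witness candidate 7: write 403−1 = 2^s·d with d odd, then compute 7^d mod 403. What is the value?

403 − 1 = 402 = 2^1 · 201, so d = 201.
7^1 ≡ 7 (mod 403)
7^2 ≡ 7^2 = 49 ≡ 49 (mod 403)
7^4 ≡ 49^2 = 2401 ≡ 386 (mod 403)
7^8 ≡ 386^2 = 148996 ≡ 289 (mod 403)
7^16 ≡ 289^2 = 83521 ≡ 100 (mod 403)
7^32 ≡ 100^2 = 10000 ≡ 328 (mod 403)
7^64 ≡ 328^2 = 107584 ≡ 386 (mod 403)
7^128 ≡ 386^2 = 148996 ≡ 289 (mod 403)
201 = 128 + 64 + 8 + 1 in binary powers of 2.
So 7^201 ≡ 289 · 386 · 289 · 7 ≡ 190 (mod 403).
Squaring chain: 190; never reaches −1, so base 7 is a Miller–Rabin witness that 403 is composite.

190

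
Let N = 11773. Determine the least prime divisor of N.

61

11773 is odd.
Digit sum 19, not divisible by 3.
Ends in 3: not divisible by 5.
7: 11773 = 7·1681 + 6
11: 11773 = 11·1070 + 3
13: 11773 = 13·905 + 8
17: 11773 = 17·692 + 9
19: 11773 = 19·619 + 12
23: 11773 = 23·511 + 20
29: 11773 = 29·405 + 28
31: 11773 = 31·379 + 24
37: 11773 = 37·318 + 7
41: 11773 = 41·287 + 6
43: 11773 = 43·273 + 34
47: 11773 = 47·250 + 23
53: 11773 = 53·222 + 7
59: 11773 = 59·199 + 32
61: 11773 = 61·193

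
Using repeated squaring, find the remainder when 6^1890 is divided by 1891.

1768

6^1 ≡ 6 (mod 1891)
6^2 ≡ 6^2 = 36 ≡ 36 (mod 1891)
6^4 ≡ 36^2 = 1296 ≡ 1296 (mod 1891)
6^8 ≡ 1296^2 = 1679616 ≡ 408 (mod 1891)
6^16 ≡ 408^2 = 166464 ≡ 56 (mod 1891)
6^32 ≡ 56^2 = 3136 ≡ 1245 (mod 1891)
6^64 ≡ 1245^2 = 1550025 ≡ 1296 (mod 1891)
6^128 ≡ 1296^2 = 1679616 ≡ 408 (mod 1891)
6^256 ≡ 408^2 = 166464 ≡ 56 (mod 1891)
6^512 ≡ 56^2 = 3136 ≡ 1245 (mod 1891)
6^1024 ≡ 1245^2 = 1550025 ≡ 1296 (mod 1891)
1890 = 1024 + 512 + 256 + 64 + 32 + 2 in binary powers of 2.
So 6^1890 ≡ 1296 · 1245 · 56 · 1296 · 1245 · 36 ≡ 1768 (mod 1891).
Since 1768 ≠ 1, base 6 is a Fermat witness: 1891 is composite.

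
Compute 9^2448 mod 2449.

9^1 ≡ 9 (mod 2449)
9^2 ≡ 9^2 = 81 ≡ 81 (mod 2449)
9^4 ≡ 81^2 = 6561 ≡ 1663 (mod 2449)
9^8 ≡ 1663^2 = 2765569 ≡ 648 (mod 2449)
9^16 ≡ 648^2 = 419904 ≡ 1125 (mod 2449)
9^32 ≡ 1125^2 = 1265625 ≡ 1941 (mod 2449)
9^64 ≡ 1941^2 = 3767481 ≡ 919 (mod 2449)
9^128 ≡ 919^2 = 844561 ≡ 2105 (mod 2449)
9^256 ≡ 2105^2 = 4431025 ≡ 784 (mod 2449)
9^512 ≡ 784^2 = 614656 ≡ 2406 (mod 2449)
9^1024 ≡ 2406^2 = 5788836 ≡ 1849 (mod 2449)
9^2048 ≡ 1849^2 = 3418801 ≡ 2446 (mod 2449)
2448 = 2048 + 256 + 128 + 16 in binary powers of 2.
So 9^2448 ≡ 2446 · 784 · 2105 · 1125 ≡ 1721 (mod 2449).
Since 1721 ≠ 1, base 9 is a Fermat witness: 2449 is composite.

1721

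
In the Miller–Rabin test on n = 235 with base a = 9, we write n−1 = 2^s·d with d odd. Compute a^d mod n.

34

235 − 1 = 234 = 2^1 · 117, so d = 117.
9^1 ≡ 9 (mod 235)
9^2 ≡ 9^2 = 81 ≡ 81 (mod 235)
9^4 ≡ 81^2 = 6561 ≡ 216 (mod 235)
9^8 ≡ 216^2 = 46656 ≡ 126 (mod 235)
9^16 ≡ 126^2 = 15876 ≡ 131 (mod 235)
9^32 ≡ 131^2 = 17161 ≡ 6 (mod 235)
9^64 ≡ 6^2 = 36 ≡ 36 (mod 235)
117 = 64 + 32 + 16 + 4 + 1 in binary powers of 2.
So 9^117 ≡ 36 · 6 · 131 · 216 · 9 ≡ 34 (mod 235).
Squaring chain: 34; never reaches −1, so base 9 is a Miller–Rabin witness that 235 is composite.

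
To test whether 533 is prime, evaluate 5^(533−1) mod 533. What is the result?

5^1 ≡ 5 (mod 533)
5^2 ≡ 5^2 = 25 ≡ 25 (mod 533)
5^4 ≡ 25^2 = 625 ≡ 92 (mod 533)
5^8 ≡ 92^2 = 8464 ≡ 469 (mod 533)
5^16 ≡ 469^2 = 219961 ≡ 365 (mod 533)
5^32 ≡ 365^2 = 133225 ≡ 508 (mod 533)
5^64 ≡ 508^2 = 258064 ≡ 92 (mod 533)
5^128 ≡ 92^2 = 8464 ≡ 469 (mod 533)
5^256 ≡ 469^2 = 219961 ≡ 365 (mod 533)
5^512 ≡ 365^2 = 133225 ≡ 508 (mod 533)
532 = 512 + 16 + 4 in binary powers of 2.
So 5^532 ≡ 508 · 365 · 92 ≡ 508 (mod 533).
Since 508 ≠ 1, base 5 is a Fermat witness: 533 is composite.

508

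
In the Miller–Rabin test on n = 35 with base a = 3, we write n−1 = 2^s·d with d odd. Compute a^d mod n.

33

35 − 1 = 34 = 2^1 · 17, so d = 17.
3^1 ≡ 3 (mod 35)
3^2 ≡ 3^2 = 9 ≡ 9 (mod 35)
3^4 ≡ 9^2 = 81 ≡ 11 (mod 35)
3^8 ≡ 11^2 = 121 ≡ 16 (mod 35)
3^16 ≡ 16^2 = 256 ≡ 11 (mod 35)
17 = 16 + 1 in binary powers of 2.
So 3^17 ≡ 11 · 3 ≡ 33 (mod 35).
Squaring chain: 33; never reaches −1, so base 3 is a Miller–Rabin witness that 35 is composite.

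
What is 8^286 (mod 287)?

113

8^1 ≡ 8 (mod 287)
8^2 ≡ 8^2 = 64 ≡ 64 (mod 287)
8^4 ≡ 64^2 = 4096 ≡ 78 (mod 287)
8^8 ≡ 78^2 = 6084 ≡ 57 (mod 287)
8^16 ≡ 57^2 = 3249 ≡ 92 (mod 287)
8^32 ≡ 92^2 = 8464 ≡ 141 (mod 287)
8^64 ≡ 141^2 = 19881 ≡ 78 (mod 287)
8^128 ≡ 78^2 = 6084 ≡ 57 (mod 287)
8^256 ≡ 57^2 = 3249 ≡ 92 (mod 287)
286 = 256 + 16 + 8 + 4 + 2 in binary powers of 2.
So 8^286 ≡ 92 · 92 · 57 · 78 · 64 ≡ 113 (mod 287).
Since 113 ≠ 1, base 8 is a Fermat witness: 287 is composite.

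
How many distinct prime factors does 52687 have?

3

52687 = 19 · 2773
2773 = 47 · 59
52687 = 19 · 47 · 59, which has 3 distinct prime factors.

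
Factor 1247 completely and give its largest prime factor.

1247 = 29 · 43
43 is prime.
So 1247 = 29 · 43; the largest prime factor is 43.

43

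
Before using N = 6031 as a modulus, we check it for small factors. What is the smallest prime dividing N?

6031 is odd.
Digit sum 10, not divisible by 3.
Ends in 1: not divisible by 5.
7: 6031 = 7·861 + 4
11: 6031 = 11·548 + 3
13: 6031 = 13·463 + 12
17: 6031 = 17·354 + 13
19: 6031 = 19·317 + 8
23: 6031 = 23·262 + 5
29: 6031 = 29·207 + 28
31: 6031 = 31·194 + 17
37: 6031 = 37·163

37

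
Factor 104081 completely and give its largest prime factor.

104081 = 29 · 3589
3589 = 37 · 97
97 is prime.
So 104081 = 29 · 37 · 97; the largest prime factor is 97.

97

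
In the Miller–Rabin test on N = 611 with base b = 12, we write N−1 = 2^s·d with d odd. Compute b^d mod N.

611 − 1 = 610 = 2^1 · 305, so d = 305.
12^1 ≡ 12 (mod 611)
12^2 ≡ 12^2 = 144 ≡ 144 (mod 611)
12^4 ≡ 144^2 = 20736 ≡ 573 (mod 611)
12^8 ≡ 573^2 = 328329 ≡ 222 (mod 611)
12^16 ≡ 222^2 = 49284 ≡ 404 (mod 611)
12^32 ≡ 404^2 = 163216 ≡ 79 (mod 611)
12^64 ≡ 79^2 = 6241 ≡ 131 (mod 611)
12^128 ≡ 131^2 = 17161 ≡ 53 (mod 611)
12^256 ≡ 53^2 = 2809 ≡ 365 (mod 611)
305 = 256 + 32 + 16 + 1 in binary powers of 2.
So 12^305 ≡ 365 · 79 · 404 · 12 ≡ 168 (mod 611).
Squaring chain: 168; never reaches −1, so base 12 is a Miller–Rabin witness that 611 is composite.

168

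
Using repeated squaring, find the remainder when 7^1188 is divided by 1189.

45

7^1 ≡ 7 (mod 1189)
7^2 ≡ 7^2 = 49 ≡ 49 (mod 1189)
7^4 ≡ 49^2 = 2401 ≡ 23 (mod 1189)
7^8 ≡ 23^2 = 529 ≡ 529 (mod 1189)
7^16 ≡ 529^2 = 279841 ≡ 426 (mod 1189)
7^32 ≡ 426^2 = 181476 ≡ 748 (mod 1189)
7^64 ≡ 748^2 = 559504 ≡ 674 (mod 1189)
7^128 ≡ 674^2 = 454276 ≡ 78 (mod 1189)
7^256 ≡ 78^2 = 6084 ≡ 139 (mod 1189)
7^512 ≡ 139^2 = 19321 ≡ 297 (mod 1189)
7^1024 ≡ 297^2 = 88209 ≡ 223 (mod 1189)
1188 = 1024 + 128 + 32 + 4 in binary powers of 2.
So 7^1188 ≡ 223 · 78 · 748 · 23 ≡ 45 (mod 1189).
Since 45 ≠ 1, base 7 is a Fermat witness: 1189 is composite.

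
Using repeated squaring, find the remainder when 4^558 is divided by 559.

4^1 ≡ 4 (mod 559)
4^2 ≡ 4^2 = 16 ≡ 16 (mod 559)
4^4 ≡ 16^2 = 256 ≡ 256 (mod 559)
4^8 ≡ 256^2 = 65536 ≡ 133 (mod 559)
4^16 ≡ 133^2 = 17689 ≡ 360 (mod 559)
4^32 ≡ 360^2 = 129600 ≡ 471 (mod 559)
4^64 ≡ 471^2 = 221841 ≡ 477 (mod 559)
4^128 ≡ 477^2 = 227529 ≡ 16 (mod 559)
4^256 ≡ 16^2 = 256 ≡ 256 (mod 559)
4^512 ≡ 256^2 = 65536 ≡ 133 (mod 559)
558 = 512 + 32 + 8 + 4 + 2 in binary powers of 2.
So 4^558 ≡ 133 · 471 · 133 · 256 · 16 ≡ 508 (mod 559).
Since 508 ≠ 1, base 4 is a Fermat witness: 559 is composite.

508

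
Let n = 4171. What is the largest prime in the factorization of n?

4171 = 43 · 97
97 is prime.
So 4171 = 43 · 97; the largest prime factor is 97.

97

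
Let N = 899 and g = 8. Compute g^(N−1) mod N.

8^1 ≡ 8 (mod 899)
8^2 ≡ 8^2 = 64 ≡ 64 (mod 899)
8^4 ≡ 64^2 = 4096 ≡ 500 (mod 899)
8^8 ≡ 500^2 = 250000 ≡ 78 (mod 899)
8^16 ≡ 78^2 = 6084 ≡ 690 (mod 899)
8^32 ≡ 690^2 = 476100 ≡ 529 (mod 899)
8^64 ≡ 529^2 = 279841 ≡ 252 (mod 899)
8^128 ≡ 252^2 = 63504 ≡ 574 (mod 899)
8^256 ≡ 574^2 = 329476 ≡ 442 (mod 899)
8^512 ≡ 442^2 = 195364 ≡ 281 (mod 899)
898 = 512 + 256 + 128 + 2 in binary powers of 2.
So 8^898 ≡ 281 · 442 · 574 · 64 ≡ 760 (mod 899).
Since 760 ≠ 1, base 8 is a Fermat witness: 899 is composite.

760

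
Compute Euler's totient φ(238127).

Factor: 238127 = 19 · 83 · 151.
φ(238127) = (19−1) · (83−1) · (151−1) = 18 · 82 · 150 = 221400.

221400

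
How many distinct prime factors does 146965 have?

146965 = 5 · 29393
29393 = 7 · 4199
4199 = 13 · 323
323 = 17 · 19
146965 = 5 · 7 · 13 · 17 · 19, which has 5 distinct prime factors.

5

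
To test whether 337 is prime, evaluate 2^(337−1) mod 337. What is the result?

1

2^1 ≡ 2 (mod 337)
2^2 ≡ 2^2 = 4 ≡ 4 (mod 337)
2^4 ≡ 4^2 = 16 ≡ 16 (mod 337)
2^8 ≡ 16^2 = 256 ≡ 256 (mod 337)
2^16 ≡ 256^2 = 65536 ≡ 158 (mod 337)
2^32 ≡ 158^2 = 24964 ≡ 26 (mod 337)
2^64 ≡ 26^2 = 676 ≡ 2 (mod 337)
2^128 ≡ 2^2 = 4 ≡ 4 (mod 337)
2^256 ≡ 4^2 = 16 ≡ 16 (mod 337)
336 = 256 + 64 + 16 in binary powers of 2.
So 2^336 ≡ 16 · 2 · 158 ≡ 1 (mod 337).
Since the result is 1, base 2 gives no evidence that 337 is composite.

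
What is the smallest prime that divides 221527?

17

221527 is odd.
Digit sum 19, not divisible by 3.
Ends in 7: not divisible by 5.
7: 221527 = 7·31646 + 5
11: 221527 = 11·20138 + 9
13: 221527 = 13·17040 + 7
17: 221527 = 17·13031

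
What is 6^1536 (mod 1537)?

248

6^1 ≡ 6 (mod 1537)
6^2 ≡ 6^2 = 36 ≡ 36 (mod 1537)
6^4 ≡ 36^2 = 1296 ≡ 1296 (mod 1537)
6^8 ≡ 1296^2 = 1679616 ≡ 1212 (mod 1537)
6^16 ≡ 1212^2 = 1468944 ≡ 1109 (mod 1537)
6^32 ≡ 1109^2 = 1229881 ≡ 281 (mod 1537)
6^64 ≡ 281^2 = 78961 ≡ 574 (mod 1537)
6^128 ≡ 574^2 = 329476 ≡ 558 (mod 1537)
6^256 ≡ 558^2 = 311364 ≡ 890 (mod 1537)
6^512 ≡ 890^2 = 792100 ≡ 545 (mod 1537)
6^1024 ≡ 545^2 = 297025 ≡ 384 (mod 1537)
1536 = 1024 + 512 in binary powers of 2.
So 6^1536 ≡ 384 · 545 ≡ 248 (mod 1537).
Since 248 ≠ 1, base 6 is a Fermat witness: 1537 is composite.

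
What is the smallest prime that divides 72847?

97

72847 is odd.
Digit sum 28, not divisible by 3.
Ends in 7: not divisible by 5.
7: 72847 = 7·10406 + 5
11: 72847 = 11·6622 + 5
13: 72847 = 13·5603 + 8
17: 72847 = 17·4285 + 2
19: 72847 = 19·3834 + 1
23: 72847 = 23·3167 + 6
29: 72847 = 29·2511 + 28
31: 72847 = 31·2349 + 28
37: 72847 = 37·1968 + 31
41: 72847 = 41·1776 + 31
43: 72847 = 43·1694 + 5
47: 72847 = 47·1549 + 44
53: 72847 = 53·1374 + 25
59: 72847 = 59·1234 + 41
61: 72847 = 61·1194 + 13
67: 72847 = 67·1087 + 18
71: 72847 = 71·1026 + 1
73: 72847 = 73·997 + 66
79: 72847 = 79·922 + 9
83: 72847 = 83·877 + 56
89: 72847 = 89·818 + 45
97: 72847 = 97·751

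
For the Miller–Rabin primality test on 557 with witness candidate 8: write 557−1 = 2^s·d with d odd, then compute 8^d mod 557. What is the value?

557 − 1 = 556 = 2^2 · 139, so d = 139.
8^1 ≡ 8 (mod 557)
8^2 ≡ 8^2 = 64 ≡ 64 (mod 557)
8^4 ≡ 64^2 = 4096 ≡ 197 (mod 557)
8^8 ≡ 197^2 = 38809 ≡ 376 (mod 557)
8^16 ≡ 376^2 = 141376 ≡ 455 (mod 557)
8^32 ≡ 455^2 = 207025 ≡ 378 (mod 557)
8^64 ≡ 378^2 = 142884 ≡ 292 (mod 557)
8^128 ≡ 292^2 = 85264 ≡ 43 (mod 557)
139 = 128 + 8 + 2 + 1 in binary powers of 2.
So 8^139 ≡ 43 · 376 · 64 · 8 ≡ 439 (mod 557).
Squaring chain: 439 → 556; reaches −1, so base 8 does not prove 557 composite.

439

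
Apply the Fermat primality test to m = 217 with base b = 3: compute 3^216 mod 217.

3^1 ≡ 3 (mod 217)
3^2 ≡ 3^2 = 9 ≡ 9 (mod 217)
3^4 ≡ 9^2 = 81 ≡ 81 (mod 217)
3^8 ≡ 81^2 = 6561 ≡ 51 (mod 217)
3^16 ≡ 51^2 = 2601 ≡ 214 (mod 217)
3^32 ≡ 214^2 = 45796 ≡ 9 (mod 217)
3^64 ≡ 9^2 = 81 ≡ 81 (mod 217)
3^128 ≡ 81^2 = 6561 ≡ 51 (mod 217)
216 = 128 + 64 + 16 + 8 in binary powers of 2.
So 3^216 ≡ 51 · 81 · 214 · 51 ≡ 78 (mod 217).
Since 78 ≠ 1, base 3 is a Fermat witness: 217 is composite.

78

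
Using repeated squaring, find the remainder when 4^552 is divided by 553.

225

4^1 ≡ 4 (mod 553)
4^2 ≡ 4^2 = 16 ≡ 16 (mod 553)
4^4 ≡ 16^2 = 256 ≡ 256 (mod 553)
4^8 ≡ 256^2 = 65536 ≡ 282 (mod 553)
4^16 ≡ 282^2 = 79524 ≡ 445 (mod 553)
4^32 ≡ 445^2 = 198025 ≡ 51 (mod 553)
4^64 ≡ 51^2 = 2601 ≡ 389 (mod 553)
4^128 ≡ 389^2 = 151321 ≡ 352 (mod 553)
4^256 ≡ 352^2 = 123904 ≡ 32 (mod 553)
4^512 ≡ 32^2 = 1024 ≡ 471 (mod 553)
552 = 512 + 32 + 8 in binary powers of 2.
So 4^552 ≡ 471 · 51 · 282 ≡ 225 (mod 553).
Since 225 ≠ 1, base 4 is a Fermat witness: 553 is composite.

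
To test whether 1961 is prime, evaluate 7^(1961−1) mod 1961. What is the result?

1255

7^1 ≡ 7 (mod 1961)
7^2 ≡ 7^2 = 49 ≡ 49 (mod 1961)
7^4 ≡ 49^2 = 2401 ≡ 440 (mod 1961)
7^8 ≡ 440^2 = 193600 ≡ 1422 (mod 1961)
7^16 ≡ 1422^2 = 2022084 ≡ 293 (mod 1961)
7^32 ≡ 293^2 = 85849 ≡ 1526 (mod 1961)
7^64 ≡ 1526^2 = 2328676 ≡ 969 (mod 1961)
7^128 ≡ 969^2 = 938961 ≡ 1603 (mod 1961)
7^256 ≡ 1603^2 = 2569609 ≡ 699 (mod 1961)
7^512 ≡ 699^2 = 488601 ≡ 312 (mod 1961)
7^1024 ≡ 312^2 = 97344 ≡ 1255 (mod 1961)
1960 = 1024 + 512 + 256 + 128 + 32 + 8 in binary powers of 2.
So 7^1960 ≡ 1255 · 312 · 699 · 1603 · 1526 · 1422 ≡ 1255 (mod 1961).
Since 1255 ≠ 1, base 7 is a Fermat witness: 1961 is composite.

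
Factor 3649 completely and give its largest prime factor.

89

3649 = 41 · 89
89 is prime.
So 3649 = 41 · 89; the largest prime factor is 89.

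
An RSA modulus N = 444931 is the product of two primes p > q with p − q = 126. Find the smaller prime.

607

Since p = q + 126, we have 444931 = q(q + 126), so q² + 126q − 444931 = 0.
Discriminant: 126² + 4·444931 = 15876 + 1779724 = 1795600; √1795600 = 1340.
q = (−126 + 1340)/2 = 607, and p = q + 126 = 733.
Check: 607 · 733 = 444931.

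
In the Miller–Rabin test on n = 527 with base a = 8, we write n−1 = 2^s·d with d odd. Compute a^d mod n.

527 − 1 = 526 = 2^1 · 263, so d = 263.
8^1 ≡ 8 (mod 527)
8^2 ≡ 8^2 = 64 ≡ 64 (mod 527)
8^4 ≡ 64^2 = 4096 ≡ 407 (mod 527)
8^8 ≡ 407^2 = 165649 ≡ 171 (mod 527)
8^16 ≡ 171^2 = 29241 ≡ 256 (mod 527)
8^32 ≡ 256^2 = 65536 ≡ 188 (mod 527)
8^64 ≡ 188^2 = 35344 ≡ 35 (mod 527)
8^128 ≡ 35^2 = 1225 ≡ 171 (mod 527)
8^256 ≡ 171^2 = 29241 ≡ 256 (mod 527)
263 = 256 + 4 + 2 + 1 in binary powers of 2.
So 8^263 ≡ 256 · 407 · 64 · 8 ≡ 202 (mod 527).
Squaring chain: 202; never reaches −1, so base 8 is a Miller–Rabin witness that 527 is composite.

202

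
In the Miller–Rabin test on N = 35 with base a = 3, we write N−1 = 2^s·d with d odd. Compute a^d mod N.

35 − 1 = 34 = 2^1 · 17, so d = 17.
3^1 ≡ 3 (mod 35)
3^2 ≡ 3^2 = 9 ≡ 9 (mod 35)
3^4 ≡ 9^2 = 81 ≡ 11 (mod 35)
3^8 ≡ 11^2 = 121 ≡ 16 (mod 35)
3^16 ≡ 16^2 = 256 ≡ 11 (mod 35)
17 = 16 + 1 in binary powers of 2.
So 3^17 ≡ 11 · 3 ≡ 33 (mod 35).
Squaring chain: 33; never reaches −1, so base 3 is a Miller–Rabin witness that 35 is composite.

33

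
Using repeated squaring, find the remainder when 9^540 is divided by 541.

9^1 ≡ 9 (mod 541)
9^2 ≡ 9^2 = 81 ≡ 81 (mod 541)
9^4 ≡ 81^2 = 6561 ≡ 69 (mod 541)
9^8 ≡ 69^2 = 4761 ≡ 433 (mod 541)
9^16 ≡ 433^2 = 187489 ≡ 303 (mod 541)
9^32 ≡ 303^2 = 91809 ≡ 380 (mod 541)
9^64 ≡ 380^2 = 144400 ≡ 494 (mod 541)
9^128 ≡ 494^2 = 244036 ≡ 45 (mod 541)
9^256 ≡ 45^2 = 2025 ≡ 402 (mod 541)
9^512 ≡ 402^2 = 161604 ≡ 386 (mod 541)
540 = 512 + 16 + 8 + 4 in binary powers of 2.
So 9^540 ≡ 386 · 303 · 433 · 69 ≡ 1 (mod 541).
Since the result is 1, base 9 gives no evidence that 541 is composite.

1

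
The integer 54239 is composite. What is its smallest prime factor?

54239 is odd.
Digit sum 23, not divisible by 3.
Ends in 9: not divisible by 5.
7: 54239 = 7·7748 + 3
11: 54239 = 11·4930 + 9
13: 54239 = 13·4172 + 3
17: 54239 = 17·3190 + 9
19: 54239 = 19·2854 + 13
23: 54239 = 23·2358 + 5
29: 54239 = 29·1870 + 9
31: 54239 = 31·1749 + 20
37: 54239 = 37·1465 + 34
41: 54239 = 41·1322 + 37
43: 54239 = 43·1261 + 16
47: 54239 = 47·1154 + 1
53: 54239 = 53·1023 + 20
59: 54239 = 59·919 + 18
61: 54239 = 61·889 + 10
67: 54239 = 67·809 + 36
71: 54239 = 71·763 + 66
73: 54239 = 73·743

73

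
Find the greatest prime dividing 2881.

2881 = 43 · 67
67 is prime.
So 2881 = 43 · 67; the largest prime factor is 67.

67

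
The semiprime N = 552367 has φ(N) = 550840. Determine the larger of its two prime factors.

941

φ(n) = (p−1)(q−1) = n − (p+q) + 1, so p + q = 552367 − 550840 + 1 = 1528.
p and q are the roots of t² − 1528t + 552367 = 0.
Discriminant: 1528² − 4·552367 = 2334784 − 2209468 = 125316; √125316 = 354.
q = (1528 − 354)/2 = 587, p = (1528 + 354)/2 = 941.
Check: 587 · 941 = 552367.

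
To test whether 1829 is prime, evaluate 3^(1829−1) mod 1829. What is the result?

534

3^1 ≡ 3 (mod 1829)
3^2 ≡ 3^2 = 9 ≡ 9 (mod 1829)
3^4 ≡ 9^2 = 81 ≡ 81 (mod 1829)
3^8 ≡ 81^2 = 6561 ≡ 1074 (mod 1829)
3^16 ≡ 1074^2 = 1153476 ≡ 1206 (mod 1829)
3^32 ≡ 1206^2 = 1454436 ≡ 381 (mod 1829)
3^64 ≡ 381^2 = 145161 ≡ 670 (mod 1829)
3^128 ≡ 670^2 = 448900 ≡ 795 (mod 1829)
3^256 ≡ 795^2 = 632025 ≡ 1020 (mod 1829)
3^512 ≡ 1020^2 = 1040400 ≡ 1528 (mod 1829)
3^1024 ≡ 1528^2 = 2334784 ≡ 980 (mod 1829)
1828 = 1024 + 512 + 256 + 32 + 4 in binary powers of 2.
So 3^1828 ≡ 980 · 1528 · 1020 · 381 · 81 ≡ 534 (mod 1829).
Since 534 ≠ 1, base 3 is a Fermat witness: 1829 is composite.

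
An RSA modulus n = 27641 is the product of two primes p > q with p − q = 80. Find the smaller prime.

Since p = q + 80, we have 27641 = q(q + 80), so q² + 80q − 27641 = 0.
Discriminant: 80² + 4·27641 = 6400 + 110564 = 116964; √116964 = 342.
q = (−80 + 342)/2 = 131, and p = q + 80 = 211.
Check: 131 · 211 = 27641.

131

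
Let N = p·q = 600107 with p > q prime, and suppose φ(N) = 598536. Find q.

653

φ(n) = (p−1)(q−1) = n − (p+q) + 1, so p + q = 600107 − 598536 + 1 = 1572.
p and q are the roots of t² − 1572t + 600107 = 0.
Discriminant: 1572² − 4·600107 = 2471184 − 2400428 = 70756; √70756 = 266.
q = (1572 − 266)/2 = 653, p = (1572 + 266)/2 = 919.
Check: 653 · 919 = 600107.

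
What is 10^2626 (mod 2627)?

10

10^1 ≡ 10 (mod 2627)
10^2 ≡ 10^2 = 100 ≡ 100 (mod 2627)
10^4 ≡ 100^2 = 10000 ≡ 2119 (mod 2627)
10^8 ≡ 2119^2 = 4490161 ≡ 618 (mod 2627)
10^16 ≡ 618^2 = 381924 ≡ 1009 (mod 2627)
10^32 ≡ 1009^2 = 1018081 ≡ 1432 (mod 2627)
10^64 ≡ 1432^2 = 2050624 ≡ 1564 (mod 2627)
10^128 ≡ 1564^2 = 2446096 ≡ 359 (mod 2627)
10^256 ≡ 359^2 = 128881 ≡ 158 (mod 2627)
10^512 ≡ 158^2 = 24964 ≡ 1321 (mod 2627)
10^1024 ≡ 1321^2 = 1745041 ≡ 713 (mod 2627)
10^2048 ≡ 713^2 = 508369 ≡ 1358 (mod 2627)
2626 = 2048 + 512 + 64 + 2 in binary powers of 2.
So 10^2626 ≡ 1358 · 1321 · 1564 · 100 ≡ 10 (mod 2627).
Since 10 ≠ 1, base 10 is a Fermat witness: 2627 is composite.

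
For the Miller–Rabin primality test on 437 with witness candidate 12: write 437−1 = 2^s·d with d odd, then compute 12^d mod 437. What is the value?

437 − 1 = 436 = 2^2 · 109, so d = 109.
12^1 ≡ 12 (mod 437)
12^2 ≡ 12^2 = 144 ≡ 144 (mod 437)
12^4 ≡ 144^2 = 20736 ≡ 197 (mod 437)
12^8 ≡ 197^2 = 38809 ≡ 353 (mod 437)
12^16 ≡ 353^2 = 124609 ≡ 64 (mod 437)
12^32 ≡ 64^2 = 4096 ≡ 163 (mod 437)
12^64 ≡ 163^2 = 26569 ≡ 349 (mod 437)
109 = 64 + 32 + 8 + 4 + 1 in binary powers of 2.
So 12^109 ≡ 349 · 163 · 353 · 197 · 12 ≡ 278 (mod 437).
Squaring chain: 278 → 372; never reaches −1, so base 12 is a Miller–Rabin witness that 437 is composite.

278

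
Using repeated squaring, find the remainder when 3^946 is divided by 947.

3^1 ≡ 3 (mod 947)
3^2 ≡ 3^2 = 9 ≡ 9 (mod 947)
3^4 ≡ 9^2 = 81 ≡ 81 (mod 947)
3^8 ≡ 81^2 = 6561 ≡ 879 (mod 947)
3^16 ≡ 879^2 = 772641 ≡ 836 (mod 947)
3^32 ≡ 836^2 = 698896 ≡ 10 (mod 947)
3^64 ≡ 10^2 = 100 ≡ 100 (mod 947)
3^128 ≡ 100^2 = 10000 ≡ 530 (mod 947)
3^256 ≡ 530^2 = 280900 ≡ 588 (mod 947)
3^512 ≡ 588^2 = 345744 ≡ 89 (mod 947)
946 = 512 + 256 + 128 + 32 + 16 + 2 in binary powers of 2.
So 3^946 ≡ 89 · 588 · 530 · 10 · 836 · 9 ≡ 1 (mod 947).
Since the result is 1, base 3 gives no evidence that 947 is composite.

1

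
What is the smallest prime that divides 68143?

83

68143 is odd.
Digit sum 22, not divisible by 3.
Ends in 3: not divisible by 5.
7: 68143 = 7·9734 + 5
11: 68143 = 11·6194 + 9
13: 68143 = 13·5241 + 10
17: 68143 = 17·4008 + 7
19: 68143 = 19·3586 + 9
23: 68143 = 23·2962 + 17
29: 68143 = 29·2349 + 22
31: 68143 = 31·2198 + 5
37: 68143 = 37·1841 + 26
41: 68143 = 41·1662 + 1
43: 68143 = 43·1584 + 31
47: 68143 = 47·1449 + 40
53: 68143 = 53·1285 + 38
59: 68143 = 59·1154 + 57
61: 68143 = 61·1117 + 6
67: 68143 = 67·1017 + 4
71: 68143 = 71·959 + 54
73: 68143 = 73·933 + 34
79: 68143 = 79·862 + 45
83: 68143 = 83·821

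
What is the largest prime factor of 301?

301 = 7 · 43
43 is prime.
So 301 = 7 · 43; the largest prime factor is 43.

43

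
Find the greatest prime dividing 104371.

104371 = 29 · 3599
3599 = 59 · 61
61 is prime.
So 104371 = 29 · 59 · 61; the largest prime factor is 61.

61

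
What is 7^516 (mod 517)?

7^1 ≡ 7 (mod 517)
7^2 ≡ 7^2 = 49 ≡ 49 (mod 517)
7^4 ≡ 49^2 = 2401 ≡ 333 (mod 517)
7^8 ≡ 333^2 = 110889 ≡ 251 (mod 517)
7^16 ≡ 251^2 = 63001 ≡ 444 (mod 517)
7^32 ≡ 444^2 = 197136 ≡ 159 (mod 517)
7^64 ≡ 159^2 = 25281 ≡ 465 (mod 517)
7^128 ≡ 465^2 = 216225 ≡ 119 (mod 517)
7^256 ≡ 119^2 = 14161 ≡ 202 (mod 517)
7^512 ≡ 202^2 = 40804 ≡ 478 (mod 517)
516 = 512 + 4 in binary powers of 2.
So 7^516 ≡ 478 · 333 ≡ 455 (mod 517).
Since 455 ≠ 1, base 7 is a Fermat witness: 517 is composite.

455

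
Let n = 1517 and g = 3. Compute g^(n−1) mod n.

3^1 ≡ 3 (mod 1517)
3^2 ≡ 3^2 = 9 ≡ 9 (mod 1517)
3^4 ≡ 9^2 = 81 ≡ 81 (mod 1517)
3^8 ≡ 81^2 = 6561 ≡ 493 (mod 1517)
3^16 ≡ 493^2 = 243049 ≡ 329 (mod 1517)
3^32 ≡ 329^2 = 108241 ≡ 534 (mod 1517)
3^64 ≡ 534^2 = 285156 ≡ 1477 (mod 1517)
3^128 ≡ 1477^2 = 2181529 ≡ 83 (mod 1517)
3^256 ≡ 83^2 = 6889 ≡ 821 (mod 1517)
3^512 ≡ 821^2 = 674041 ≡ 493 (mod 1517)
3^1024 ≡ 493^2 = 243049 ≡ 329 (mod 1517)
1516 = 1024 + 256 + 128 + 64 + 32 + 8 + 4 in binary powers of 2.
So 3^1516 ≡ 329 · 821 · 83 · 1477 · 534 · 493 · 81 ≡ 81 (mod 1517).
Since 81 ≠ 1, base 3 is a Fermat witness: 1517 is composite.

81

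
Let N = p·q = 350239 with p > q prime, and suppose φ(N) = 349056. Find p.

607

φ(n) = (p−1)(q−1) = n − (p+q) + 1, so p + q = 350239 − 349056 + 1 = 1184.
p and q are the roots of t² − 1184t + 350239 = 0.
Discriminant: 1184² − 4·350239 = 1401856 − 1400956 = 900; √900 = 30.
q = (1184 − 30)/2 = 577, p = (1184 + 30)/2 = 607.
Check: 577 · 607 = 350239.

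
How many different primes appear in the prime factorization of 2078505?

6

2078505 = 3^2 · 230945
230945 = 5 · 46189
46189 = 11 · 4199
4199 = 13 · 323
323 = 17 · 19
2078505 = 3^2 · 5 · 11 · 13 · 17 · 19, which has 6 distinct prime factors.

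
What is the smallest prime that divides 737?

737 is odd.
Digit sum 17, not divisible by 3.
Ends in 7: not divisible by 5.
7: 737 = 7·105 + 2
11: 737 = 11·67

11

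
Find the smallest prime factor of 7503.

3

7503 is odd.
Digit sum 15, divisible by 3.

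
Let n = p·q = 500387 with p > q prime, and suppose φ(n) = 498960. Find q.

φ(n) = (p−1)(q−1) = n − (p+q) + 1, so p + q = 500387 − 498960 + 1 = 1428.
p and q are the roots of t² − 1428t + 500387 = 0.
Discriminant: 1428² − 4·500387 = 2039184 − 2001548 = 37636; √37636 = 194.
q = (1428 − 194)/2 = 617, p = (1428 + 194)/2 = 811.
Check: 617 · 811 = 500387.

617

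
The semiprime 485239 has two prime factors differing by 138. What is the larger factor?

Since p = q + 138, we have 485239 = q(q + 138), so q² + 138q − 485239 = 0.
Discriminant: 138² + 4·485239 = 19044 + 1940956 = 1960000; √1960000 = 1400.
q = (−138 + 1400)/2 = 631, and p = q + 138 = 769.
Check: 631 · 769 = 485239.

769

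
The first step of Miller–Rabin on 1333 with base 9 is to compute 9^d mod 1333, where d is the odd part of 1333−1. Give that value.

1333 − 1 = 1332 = 2^2 · 333, so d = 333.
9^1 ≡ 9 (mod 1333)
9^2 ≡ 9^2 = 81 ≡ 81 (mod 1333)
9^4 ≡ 81^2 = 6561 ≡ 1229 (mod 1333)
9^8 ≡ 1229^2 = 1510441 ≡ 152 (mod 1333)
9^16 ≡ 152^2 = 23104 ≡ 443 (mod 1333)
9^32 ≡ 443^2 = 196249 ≡ 298 (mod 1333)
9^64 ≡ 298^2 = 88804 ≡ 826 (mod 1333)
9^128 ≡ 826^2 = 682276 ≡ 1113 (mod 1333)
9^256 ≡ 1113^2 = 1238769 ≡ 412 (mod 1333)
333 = 256 + 64 + 8 + 4 + 1 in binary powers of 2.
So 9^333 ≡ 412 · 826 · 152 · 1229 · 9 ≡ 1225 (mod 1333).
Squaring chain: 1225 → 1000; never reaches −1, so base 9 is a Miller–Rabin witness that 1333 is composite.

1225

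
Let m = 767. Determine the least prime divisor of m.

767 is odd.
Digit sum 20, not divisible by 3.
Ends in 7: not divisible by 5.
7: 767 = 7·109 + 4
11: 767 = 11·69 + 8
13: 767 = 13·59

13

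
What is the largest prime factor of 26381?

37

26381 = 23 · 1147
1147 = 31 · 37
37 is prime.
So 26381 = 23 · 31 · 37; the largest prime factor is 37.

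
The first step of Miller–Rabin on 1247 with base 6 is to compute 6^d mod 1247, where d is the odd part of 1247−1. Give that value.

1247 − 1 = 1246 = 2^1 · 623, so d = 623.
6^1 ≡ 6 (mod 1247)
6^2 ≡ 6^2 = 36 ≡ 36 (mod 1247)
6^4 ≡ 36^2 = 1296 ≡ 49 (mod 1247)
6^8 ≡ 49^2 = 2401 ≡ 1154 (mod 1247)
6^16 ≡ 1154^2 = 1331716 ≡ 1167 (mod 1247)
6^32 ≡ 1167^2 = 1361889 ≡ 165 (mod 1247)
6^64 ≡ 165^2 = 27225 ≡ 1038 (mod 1247)
6^128 ≡ 1038^2 = 1077444 ≡ 36 (mod 1247)
6^256 ≡ 36^2 = 1296 ≡ 49 (mod 1247)
6^512 ≡ 49^2 = 2401 ≡ 1154 (mod 1247)
623 = 512 + 64 + 32 + 8 + 4 + 2 + 1 in binary powers of 2.
So 6^623 ≡ 1154 · 1038 · 165 · 1154 · 49 · 36 · 6 ≡ 724 (mod 1247).
Squaring chain: 724; never reaches −1, so base 6 is a Miller–Rabin witness that 1247 is composite.

724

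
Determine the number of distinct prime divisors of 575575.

575575 = 5^2 · 23023
23023 = 7 · 3289
3289 = 11 · 299
299 = 13 · 23
575575 = 5^2 · 7 · 11 · 13 · 23, which has 5 distinct prime factors.

5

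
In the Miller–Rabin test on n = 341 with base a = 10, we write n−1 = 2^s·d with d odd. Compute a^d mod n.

98

341 − 1 = 340 = 2^2 · 85, so d = 85.
10^1 ≡ 10 (mod 341)
10^2 ≡ 10^2 = 100 ≡ 100 (mod 341)
10^4 ≡ 100^2 = 10000 ≡ 111 (mod 341)
10^8 ≡ 111^2 = 12321 ≡ 45 (mod 341)
10^16 ≡ 45^2 = 2025 ≡ 320 (mod 341)
10^32 ≡ 320^2 = 102400 ≡ 100 (mod 341)
10^64 ≡ 100^2 = 10000 ≡ 111 (mod 341)
85 = 64 + 16 + 4 + 1 in binary powers of 2.
So 10^85 ≡ 111 · 320 · 111 · 10 ≡ 98 (mod 341).
Squaring chain: 98 → 56; never reaches −1, so base 10 is a Miller–Rabin witness that 341 is composite.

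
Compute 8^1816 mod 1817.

836

8^1 ≡ 8 (mod 1817)
8^2 ≡ 8^2 = 64 ≡ 64 (mod 1817)
8^4 ≡ 64^2 = 4096 ≡ 462 (mod 1817)
8^8 ≡ 462^2 = 213444 ≡ 855 (mod 1817)
8^16 ≡ 855^2 = 731025 ≡ 591 (mod 1817)
8^32 ≡ 591^2 = 349281 ≡ 417 (mod 1817)
8^64 ≡ 417^2 = 173889 ≡ 1274 (mod 1817)
8^128 ≡ 1274^2 = 1623076 ≡ 495 (mod 1817)
8^256 ≡ 495^2 = 245025 ≡ 1547 (mod 1817)
8^512 ≡ 1547^2 = 2393209 ≡ 220 (mod 1817)
8^1024 ≡ 220^2 = 48400 ≡ 1158 (mod 1817)
1816 = 1024 + 512 + 256 + 16 + 8 in binary powers of 2.
So 8^1816 ≡ 1158 · 220 · 1547 · 591 · 855 ≡ 836 (mod 1817).
Since 836 ≠ 1, base 8 is a Fermat witness: 1817 is composite.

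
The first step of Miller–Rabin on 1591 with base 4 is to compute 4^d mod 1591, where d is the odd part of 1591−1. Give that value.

1591 − 1 = 1590 = 2^1 · 795, so d = 795.
4^1 ≡ 4 (mod 1591)
4^2 ≡ 4^2 = 16 ≡ 16 (mod 1591)
4^4 ≡ 16^2 = 256 ≡ 256 (mod 1591)
4^8 ≡ 256^2 = 65536 ≡ 305 (mod 1591)
4^16 ≡ 305^2 = 93025 ≡ 747 (mod 1591)
4^32 ≡ 747^2 = 558009 ≡ 1159 (mod 1591)
4^64 ≡ 1159^2 = 1343281 ≡ 477 (mod 1591)
4^128 ≡ 477^2 = 227529 ≡ 16 (mod 1591)
4^256 ≡ 16^2 = 256 ≡ 256 (mod 1591)
4^512 ≡ 256^2 = 65536 ≡ 305 (mod 1591)
795 = 512 + 256 + 16 + 8 + 2 + 1 in binary powers of 2.
So 4^795 ≡ 305 · 256 · 747 · 305 · 16 · 4 ≡ 471 (mod 1591).
Squaring chain: 471; never reaches −1, so base 4 is a Miller–Rabin witness that 1591 is composite.

471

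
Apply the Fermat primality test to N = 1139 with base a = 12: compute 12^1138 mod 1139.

12^1 ≡ 12 (mod 1139)
12^2 ≡ 12^2 = 144 ≡ 144 (mod 1139)
12^4 ≡ 144^2 = 20736 ≡ 234 (mod 1139)
12^8 ≡ 234^2 = 54756 ≡ 84 (mod 1139)
12^16 ≡ 84^2 = 7056 ≡ 222 (mod 1139)
12^32 ≡ 222^2 = 49284 ≡ 307 (mod 1139)
12^64 ≡ 307^2 = 94249 ≡ 851 (mod 1139)
12^128 ≡ 851^2 = 724201 ≡ 936 (mod 1139)
12^256 ≡ 936^2 = 876096 ≡ 205 (mod 1139)
12^512 ≡ 205^2 = 42025 ≡ 1021 (mod 1139)
12^1024 ≡ 1021^2 = 1042441 ≡ 256 (mod 1139)
1138 = 1024 + 64 + 32 + 16 + 2 in binary powers of 2.
So 12^1138 ≡ 256 · 851 · 307 · 222 · 144 ≡ 892 (mod 1139).
Since 892 ≠ 1, base 12 is a Fermat witness: 1139 is composite.

892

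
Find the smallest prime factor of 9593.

9593 is odd.
Digit sum 26, not divisible by 3.
Ends in 3: not divisible by 5.
7: 9593 = 7·1370 + 3
11: 9593 = 11·872 + 1
13: 9593 = 13·737 + 12
17: 9593 = 17·564 + 5
19: 9593 = 19·504 + 17
23: 9593 = 23·417 + 2
29: 9593 = 29·330 + 23
31: 9593 = 31·309 + 14
37: 9593 = 37·259 + 10
41: 9593 = 41·233 + 40
43: 9593 = 43·223 + 4
47: 9593 = 47·204 + 5
53: 9593 = 53·181

53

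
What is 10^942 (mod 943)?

469

10^1 ≡ 10 (mod 943)
10^2 ≡ 10^2 = 100 ≡ 100 (mod 943)
10^4 ≡ 100^2 = 10000 ≡ 570 (mod 943)
10^8 ≡ 570^2 = 324900 ≡ 508 (mod 943)
10^16 ≡ 508^2 = 258064 ≡ 625 (mod 943)
10^32 ≡ 625^2 = 390625 ≡ 223 (mod 943)
10^64 ≡ 223^2 = 49729 ≡ 693 (mod 943)
10^128 ≡ 693^2 = 480249 ≡ 262 (mod 943)
10^256 ≡ 262^2 = 68644 ≡ 748 (mod 943)
10^512 ≡ 748^2 = 559504 ≡ 305 (mod 943)
942 = 512 + 256 + 128 + 32 + 8 + 4 + 2 in binary powers of 2.
So 10^942 ≡ 305 · 748 · 262 · 223 · 508 · 570 · 100 ≡ 469 (mod 943).
Since 469 ≠ 1, base 10 is a Fermat witness: 943 is composite.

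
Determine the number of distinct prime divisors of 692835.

692835 = 3 · 230945
230945 = 5 · 46189
46189 = 11 · 4199
4199 = 13 · 323
323 = 17 · 19
692835 = 3 · 5 · 11 · 13 · 17 · 19, which has 6 distinct prime factors.

6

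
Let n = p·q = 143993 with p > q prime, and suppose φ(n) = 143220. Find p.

463

φ(n) = (p−1)(q−1) = n − (p+q) + 1, so p + q = 143993 − 143220 + 1 = 774.
p and q are the roots of t² − 774t + 143993 = 0.
Discriminant: 774² − 4·143993 = 599076 − 575972 = 23104; √23104 = 152.
q = (774 − 152)/2 = 311, p = (774 + 152)/2 = 463.
Check: 311 · 463 = 143993.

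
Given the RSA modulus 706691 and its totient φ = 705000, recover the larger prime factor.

φ(n) = (p−1)(q−1) = n − (p+q) + 1, so p + q = 706691 − 705000 + 1 = 1692.
p and q are the roots of t² − 1692t + 706691 = 0.
Discriminant: 1692² − 4·706691 = 2862864 − 2826764 = 36100; √36100 = 190.
q = (1692 − 190)/2 = 751, p = (1692 + 190)/2 = 941.
Check: 751 · 941 = 706691.

941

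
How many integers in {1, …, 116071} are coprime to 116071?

Factor: 116071 = 19 · 41 · 149.
φ(116071) = (19−1) · (41−1) · (149−1) = 18 · 40 · 148 = 106560.

106560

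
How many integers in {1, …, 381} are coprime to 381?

Factor: 381 = 3 · 127.
φ(381) = (3−1) · (127−1) = 2 · 126 = 252.

252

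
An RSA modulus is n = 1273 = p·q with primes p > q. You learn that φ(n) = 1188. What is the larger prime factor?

φ(n) = (p−1)(q−1) = n − (p+q) + 1, so p + q = 1273 − 1188 + 1 = 86.
p and q are the roots of t² − 86t + 1273 = 0.
Discriminant: 86² − 4·1273 = 7396 − 5092 = 2304; √2304 = 48.
q = (86 − 48)/2 = 19, p = (86 + 48)/2 = 67.
Check: 19 · 67 = 1273.

67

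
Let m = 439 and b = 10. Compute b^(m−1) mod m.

1

10^1 ≡ 10 (mod 439)
10^2 ≡ 10^2 = 100 ≡ 100 (mod 439)
10^4 ≡ 100^2 = 10000 ≡ 342 (mod 439)
10^8 ≡ 342^2 = 116964 ≡ 190 (mod 439)
10^16 ≡ 190^2 = 36100 ≡ 102 (mod 439)
10^32 ≡ 102^2 = 10404 ≡ 307 (mod 439)
10^64 ≡ 307^2 = 94249 ≡ 303 (mod 439)
10^128 ≡ 303^2 = 91809 ≡ 58 (mod 439)
10^256 ≡ 58^2 = 3364 ≡ 291 (mod 439)
438 = 256 + 128 + 32 + 16 + 4 + 2 in binary powers of 2.
So 10^438 ≡ 291 · 58 · 307 · 102 · 342 · 100 ≡ 1 (mod 439).
Since the result is 1, base 10 gives no evidence that 439 is composite.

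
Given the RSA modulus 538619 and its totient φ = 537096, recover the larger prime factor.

φ(n) = (p−1)(q−1) = n − (p+q) + 1, so p + q = 538619 − 537096 + 1 = 1524.
p and q are the roots of t² − 1524t + 538619 = 0.
Discriminant: 1524² − 4·538619 = 2322576 − 2154476 = 168100; √168100 = 410.
q = (1524 − 410)/2 = 557, p = (1524 + 410)/2 = 967.
Check: 557 · 967 = 538619.

967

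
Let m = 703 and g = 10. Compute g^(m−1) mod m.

10^1 ≡ 10 (mod 703)
10^2 ≡ 10^2 = 100 ≡ 100 (mod 703)
10^4 ≡ 100^2 = 10000 ≡ 158 (mod 703)
10^8 ≡ 158^2 = 24964 ≡ 359 (mod 703)
10^16 ≡ 359^2 = 128881 ≡ 232 (mod 703)
10^32 ≡ 232^2 = 53824 ≡ 396 (mod 703)
10^64 ≡ 396^2 = 156816 ≡ 47 (mod 703)
10^128 ≡ 47^2 = 2209 ≡ 100 (mod 703)
10^256 ≡ 100^2 = 10000 ≡ 158 (mod 703)
10^512 ≡ 158^2 = 24964 ≡ 359 (mod 703)
702 = 512 + 128 + 32 + 16 + 8 + 4 + 2 in binary powers of 2.
So 10^702 ≡ 359 · 100 · 396 · 232 · 359 · 158 · 100 ≡ 1 (mod 703).
Since the result is 1, base 10 gives no evidence that 703 is composite.

1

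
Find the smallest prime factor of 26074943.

26074943 is odd.
Digit sum 35, not divisible by 3.
Ends in 3: not divisible by 5.
7: 26074943 = 7·3724991 + 6
11: 26074943 = 11·2370449 + 4
13: 26074943 = 13·2005764 + 11
17: 26074943 = 17·1533820 + 3
19: 26074943 = 19·1372365 + 8
23: 26074943 = 23·1133693 + 4
29: 26074943 = 29·899135 + 28
31: 26074943 = 31·841127 + 6
37: 26074943 = 37·704728 + 7
41: 26074943 = 41·635974 + 9
43: 26074943 = 43·606394 + 1
47: 26074943 = 47·554786 + 1
53: 26074943 = 53·491980 + 3
59: 26074943 = 59·441948 + 11
61: 26074943 = 61·427458 + 5
67: 26074943 = 67·389178 + 17
71: 26074943 = 71·367252 + 51
73: 26074943 = 73·357191

73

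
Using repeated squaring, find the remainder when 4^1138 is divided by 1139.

4^1 ≡ 4 (mod 1139)
4^2 ≡ 4^2 = 16 ≡ 16 (mod 1139)
4^4 ≡ 16^2 = 256 ≡ 256 (mod 1139)
4^8 ≡ 256^2 = 65536 ≡ 613 (mod 1139)
4^16 ≡ 613^2 = 375769 ≡ 1038 (mod 1139)
4^32 ≡ 1038^2 = 1077444 ≡ 1089 (mod 1139)
4^64 ≡ 1089^2 = 1185921 ≡ 222 (mod 1139)
4^128 ≡ 222^2 = 49284 ≡ 307 (mod 1139)
4^256 ≡ 307^2 = 94249 ≡ 851 (mod 1139)
4^512 ≡ 851^2 = 724201 ≡ 936 (mod 1139)
4^1024 ≡ 936^2 = 876096 ≡ 205 (mod 1139)
1138 = 1024 + 64 + 32 + 16 + 2 in binary powers of 2.
So 4^1138 ≡ 205 · 222 · 1089 · 1038 · 16 ≡ 33 (mod 1139).
Since 33 ≠ 1, base 4 is a Fermat witness: 1139 is composite.

33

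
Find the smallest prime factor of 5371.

41

5371 is odd.
Digit sum 16, not divisible by 3.
Ends in 1: not divisible by 5.
7: 5371 = 7·767 + 2
11: 5371 = 11·488 + 3
13: 5371 = 13·413 + 2
17: 5371 = 17·315 + 16
19: 5371 = 19·282 + 13
23: 5371 = 23·233 + 12
29: 5371 = 29·185 + 6
31: 5371 = 31·173 + 8
37: 5371 = 37·145 + 6
41: 5371 = 41·131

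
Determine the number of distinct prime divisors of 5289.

3

5289 = 3 · 1763
1763 = 41 · 43
5289 = 3 · 41 · 43, which has 3 distinct prime factors.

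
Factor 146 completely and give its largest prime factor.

146 = 2 · 73
73 is prime.
So 146 = 2 · 73; the largest prime factor is 73.

73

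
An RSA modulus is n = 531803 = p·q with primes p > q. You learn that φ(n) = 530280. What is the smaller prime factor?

541

φ(n) = (p−1)(q−1) = n − (p+q) + 1, so p + q = 531803 − 530280 + 1 = 1524.
p and q are the roots of t² − 1524t + 531803 = 0.
Discriminant: 1524² − 4·531803 = 2322576 − 2127212 = 195364; √195364 = 442.
q = (1524 − 442)/2 = 541, p = (1524 + 442)/2 = 983.
Check: 541 · 983 = 531803.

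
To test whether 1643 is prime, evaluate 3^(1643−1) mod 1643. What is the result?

3^1 ≡ 3 (mod 1643)
3^2 ≡ 3^2 = 9 ≡ 9 (mod 1643)
3^4 ≡ 9^2 = 81 ≡ 81 (mod 1643)
3^8 ≡ 81^2 = 6561 ≡ 1632 (mod 1643)
3^16 ≡ 1632^2 = 2663424 ≡ 121 (mod 1643)
3^32 ≡ 121^2 = 14641 ≡ 1497 (mod 1643)
3^64 ≡ 1497^2 = 2241009 ≡ 1600 (mod 1643)
3^128 ≡ 1600^2 = 2560000 ≡ 206 (mod 1643)
3^256 ≡ 206^2 = 42436 ≡ 1361 (mod 1643)
3^512 ≡ 1361^2 = 1852321 ≡ 660 (mod 1643)
3^1024 ≡ 660^2 = 435600 ≡ 205 (mod 1643)
1642 = 1024 + 512 + 64 + 32 + 8 + 2 in binary powers of 2.
So 3^1642 ≡ 205 · 660 · 1600 · 1497 · 1632 · 9 ≡ 820 (mod 1643).
Since 820 ≠ 1, base 3 is a Fermat witness: 1643 is composite.

820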